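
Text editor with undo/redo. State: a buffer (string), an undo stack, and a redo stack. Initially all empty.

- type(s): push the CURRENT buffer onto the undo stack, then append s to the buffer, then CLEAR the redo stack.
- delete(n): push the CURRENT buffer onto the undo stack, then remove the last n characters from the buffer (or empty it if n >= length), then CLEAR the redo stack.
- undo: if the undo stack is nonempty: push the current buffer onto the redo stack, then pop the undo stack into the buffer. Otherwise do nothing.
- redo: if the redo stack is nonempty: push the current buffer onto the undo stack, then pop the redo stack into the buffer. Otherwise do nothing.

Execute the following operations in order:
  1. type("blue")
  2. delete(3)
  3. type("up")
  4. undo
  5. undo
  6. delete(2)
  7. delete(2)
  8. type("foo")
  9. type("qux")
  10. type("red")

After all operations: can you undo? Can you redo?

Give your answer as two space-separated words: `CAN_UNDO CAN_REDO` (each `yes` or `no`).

Answer: yes no

Derivation:
After op 1 (type): buf='blue' undo_depth=1 redo_depth=0
After op 2 (delete): buf='b' undo_depth=2 redo_depth=0
After op 3 (type): buf='bup' undo_depth=3 redo_depth=0
After op 4 (undo): buf='b' undo_depth=2 redo_depth=1
After op 5 (undo): buf='blue' undo_depth=1 redo_depth=2
After op 6 (delete): buf='bl' undo_depth=2 redo_depth=0
After op 7 (delete): buf='(empty)' undo_depth=3 redo_depth=0
After op 8 (type): buf='foo' undo_depth=4 redo_depth=0
After op 9 (type): buf='fooqux' undo_depth=5 redo_depth=0
After op 10 (type): buf='fooquxred' undo_depth=6 redo_depth=0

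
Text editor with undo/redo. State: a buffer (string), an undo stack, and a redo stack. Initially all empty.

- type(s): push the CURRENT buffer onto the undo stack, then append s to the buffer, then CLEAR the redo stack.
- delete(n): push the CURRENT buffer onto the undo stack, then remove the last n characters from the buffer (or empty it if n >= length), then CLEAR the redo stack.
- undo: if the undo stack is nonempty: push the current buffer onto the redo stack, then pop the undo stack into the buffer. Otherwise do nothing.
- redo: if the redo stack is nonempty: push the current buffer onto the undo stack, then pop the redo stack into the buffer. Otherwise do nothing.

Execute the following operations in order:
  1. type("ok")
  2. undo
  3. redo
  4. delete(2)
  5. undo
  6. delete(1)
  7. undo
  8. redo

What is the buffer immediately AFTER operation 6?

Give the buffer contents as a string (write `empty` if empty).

Answer: o

Derivation:
After op 1 (type): buf='ok' undo_depth=1 redo_depth=0
After op 2 (undo): buf='(empty)' undo_depth=0 redo_depth=1
After op 3 (redo): buf='ok' undo_depth=1 redo_depth=0
After op 4 (delete): buf='(empty)' undo_depth=2 redo_depth=0
After op 5 (undo): buf='ok' undo_depth=1 redo_depth=1
After op 6 (delete): buf='o' undo_depth=2 redo_depth=0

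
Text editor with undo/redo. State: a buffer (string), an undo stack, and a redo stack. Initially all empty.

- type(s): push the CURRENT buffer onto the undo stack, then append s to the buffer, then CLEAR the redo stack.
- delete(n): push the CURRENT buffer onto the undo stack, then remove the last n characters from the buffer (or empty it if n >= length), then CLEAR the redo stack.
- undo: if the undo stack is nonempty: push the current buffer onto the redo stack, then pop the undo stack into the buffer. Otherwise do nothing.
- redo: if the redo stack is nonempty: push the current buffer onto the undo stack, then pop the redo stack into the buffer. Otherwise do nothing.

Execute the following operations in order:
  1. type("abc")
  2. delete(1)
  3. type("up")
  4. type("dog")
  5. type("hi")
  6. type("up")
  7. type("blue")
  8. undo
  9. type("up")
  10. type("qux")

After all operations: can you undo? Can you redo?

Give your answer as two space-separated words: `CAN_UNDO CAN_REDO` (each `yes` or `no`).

After op 1 (type): buf='abc' undo_depth=1 redo_depth=0
After op 2 (delete): buf='ab' undo_depth=2 redo_depth=0
After op 3 (type): buf='abup' undo_depth=3 redo_depth=0
After op 4 (type): buf='abupdog' undo_depth=4 redo_depth=0
After op 5 (type): buf='abupdoghi' undo_depth=5 redo_depth=0
After op 6 (type): buf='abupdoghiup' undo_depth=6 redo_depth=0
After op 7 (type): buf='abupdoghiupblue' undo_depth=7 redo_depth=0
After op 8 (undo): buf='abupdoghiup' undo_depth=6 redo_depth=1
After op 9 (type): buf='abupdoghiupup' undo_depth=7 redo_depth=0
After op 10 (type): buf='abupdoghiupupqux' undo_depth=8 redo_depth=0

Answer: yes no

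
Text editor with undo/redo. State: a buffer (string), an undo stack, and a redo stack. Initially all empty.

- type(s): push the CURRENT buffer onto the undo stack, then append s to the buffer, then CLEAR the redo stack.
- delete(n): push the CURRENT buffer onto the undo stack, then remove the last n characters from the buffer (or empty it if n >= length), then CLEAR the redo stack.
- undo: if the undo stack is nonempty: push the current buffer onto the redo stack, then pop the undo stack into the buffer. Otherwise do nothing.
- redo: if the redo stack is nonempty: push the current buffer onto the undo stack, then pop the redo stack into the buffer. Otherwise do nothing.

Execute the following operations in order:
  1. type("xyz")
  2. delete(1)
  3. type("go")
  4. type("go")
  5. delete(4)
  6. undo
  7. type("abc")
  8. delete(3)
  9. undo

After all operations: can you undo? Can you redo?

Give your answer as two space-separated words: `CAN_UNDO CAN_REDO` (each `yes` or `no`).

After op 1 (type): buf='xyz' undo_depth=1 redo_depth=0
After op 2 (delete): buf='xy' undo_depth=2 redo_depth=0
After op 3 (type): buf='xygo' undo_depth=3 redo_depth=0
After op 4 (type): buf='xygogo' undo_depth=4 redo_depth=0
After op 5 (delete): buf='xy' undo_depth=5 redo_depth=0
After op 6 (undo): buf='xygogo' undo_depth=4 redo_depth=1
After op 7 (type): buf='xygogoabc' undo_depth=5 redo_depth=0
After op 8 (delete): buf='xygogo' undo_depth=6 redo_depth=0
After op 9 (undo): buf='xygogoabc' undo_depth=5 redo_depth=1

Answer: yes yes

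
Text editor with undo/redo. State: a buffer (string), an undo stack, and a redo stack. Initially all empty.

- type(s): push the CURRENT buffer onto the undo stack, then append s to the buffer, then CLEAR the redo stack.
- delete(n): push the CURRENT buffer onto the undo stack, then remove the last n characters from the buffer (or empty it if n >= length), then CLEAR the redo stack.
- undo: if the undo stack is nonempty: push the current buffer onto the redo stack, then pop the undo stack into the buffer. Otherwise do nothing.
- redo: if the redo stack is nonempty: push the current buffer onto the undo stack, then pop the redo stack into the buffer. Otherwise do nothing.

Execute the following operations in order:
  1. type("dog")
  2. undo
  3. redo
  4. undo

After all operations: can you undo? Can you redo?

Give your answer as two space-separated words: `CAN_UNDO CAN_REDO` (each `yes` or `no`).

Answer: no yes

Derivation:
After op 1 (type): buf='dog' undo_depth=1 redo_depth=0
After op 2 (undo): buf='(empty)' undo_depth=0 redo_depth=1
After op 3 (redo): buf='dog' undo_depth=1 redo_depth=0
After op 4 (undo): buf='(empty)' undo_depth=0 redo_depth=1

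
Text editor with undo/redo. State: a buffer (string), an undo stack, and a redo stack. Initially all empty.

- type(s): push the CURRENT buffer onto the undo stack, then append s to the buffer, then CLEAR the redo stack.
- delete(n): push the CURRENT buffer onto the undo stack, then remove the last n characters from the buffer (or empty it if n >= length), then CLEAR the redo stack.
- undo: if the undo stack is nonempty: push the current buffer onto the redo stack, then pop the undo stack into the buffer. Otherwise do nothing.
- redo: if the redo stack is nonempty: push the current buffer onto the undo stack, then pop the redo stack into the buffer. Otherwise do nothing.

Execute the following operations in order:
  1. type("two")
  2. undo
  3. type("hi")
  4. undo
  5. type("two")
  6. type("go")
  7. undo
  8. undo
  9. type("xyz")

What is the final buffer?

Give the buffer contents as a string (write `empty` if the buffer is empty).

Answer: xyz

Derivation:
After op 1 (type): buf='two' undo_depth=1 redo_depth=0
After op 2 (undo): buf='(empty)' undo_depth=0 redo_depth=1
After op 3 (type): buf='hi' undo_depth=1 redo_depth=0
After op 4 (undo): buf='(empty)' undo_depth=0 redo_depth=1
After op 5 (type): buf='two' undo_depth=1 redo_depth=0
After op 6 (type): buf='twogo' undo_depth=2 redo_depth=0
After op 7 (undo): buf='two' undo_depth=1 redo_depth=1
After op 8 (undo): buf='(empty)' undo_depth=0 redo_depth=2
After op 9 (type): buf='xyz' undo_depth=1 redo_depth=0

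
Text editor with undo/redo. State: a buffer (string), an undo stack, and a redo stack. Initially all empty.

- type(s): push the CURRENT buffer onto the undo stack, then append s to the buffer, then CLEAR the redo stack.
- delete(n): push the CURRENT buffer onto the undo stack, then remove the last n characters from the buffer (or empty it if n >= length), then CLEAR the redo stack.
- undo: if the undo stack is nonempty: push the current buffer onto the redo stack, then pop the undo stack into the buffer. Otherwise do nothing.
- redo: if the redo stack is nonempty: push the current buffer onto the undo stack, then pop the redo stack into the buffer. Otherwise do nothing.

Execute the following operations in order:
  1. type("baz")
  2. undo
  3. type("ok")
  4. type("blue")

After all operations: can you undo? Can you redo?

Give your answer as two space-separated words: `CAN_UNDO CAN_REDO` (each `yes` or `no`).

After op 1 (type): buf='baz' undo_depth=1 redo_depth=0
After op 2 (undo): buf='(empty)' undo_depth=0 redo_depth=1
After op 3 (type): buf='ok' undo_depth=1 redo_depth=0
After op 4 (type): buf='okblue' undo_depth=2 redo_depth=0

Answer: yes no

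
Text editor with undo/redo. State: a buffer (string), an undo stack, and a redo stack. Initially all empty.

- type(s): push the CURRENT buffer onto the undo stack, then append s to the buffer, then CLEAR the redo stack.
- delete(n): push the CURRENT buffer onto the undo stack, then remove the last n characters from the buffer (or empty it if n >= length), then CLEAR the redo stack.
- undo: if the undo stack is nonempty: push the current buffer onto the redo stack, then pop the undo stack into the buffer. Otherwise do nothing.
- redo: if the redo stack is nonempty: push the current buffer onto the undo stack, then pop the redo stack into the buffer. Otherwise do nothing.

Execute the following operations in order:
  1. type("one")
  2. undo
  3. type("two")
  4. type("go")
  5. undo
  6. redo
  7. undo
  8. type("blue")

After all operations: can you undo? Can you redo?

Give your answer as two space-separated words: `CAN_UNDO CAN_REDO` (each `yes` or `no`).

Answer: yes no

Derivation:
After op 1 (type): buf='one' undo_depth=1 redo_depth=0
After op 2 (undo): buf='(empty)' undo_depth=0 redo_depth=1
After op 3 (type): buf='two' undo_depth=1 redo_depth=0
After op 4 (type): buf='twogo' undo_depth=2 redo_depth=0
After op 5 (undo): buf='two' undo_depth=1 redo_depth=1
After op 6 (redo): buf='twogo' undo_depth=2 redo_depth=0
After op 7 (undo): buf='two' undo_depth=1 redo_depth=1
After op 8 (type): buf='twoblue' undo_depth=2 redo_depth=0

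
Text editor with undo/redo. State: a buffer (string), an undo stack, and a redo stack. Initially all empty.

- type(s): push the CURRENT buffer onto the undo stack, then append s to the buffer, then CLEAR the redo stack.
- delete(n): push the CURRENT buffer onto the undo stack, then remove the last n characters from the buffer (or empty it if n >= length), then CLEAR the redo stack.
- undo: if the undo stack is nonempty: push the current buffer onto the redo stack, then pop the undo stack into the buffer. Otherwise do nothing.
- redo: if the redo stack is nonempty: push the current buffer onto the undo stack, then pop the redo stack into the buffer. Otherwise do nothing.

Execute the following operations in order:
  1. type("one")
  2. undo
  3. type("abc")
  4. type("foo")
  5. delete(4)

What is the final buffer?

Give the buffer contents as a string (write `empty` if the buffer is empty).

After op 1 (type): buf='one' undo_depth=1 redo_depth=0
After op 2 (undo): buf='(empty)' undo_depth=0 redo_depth=1
After op 3 (type): buf='abc' undo_depth=1 redo_depth=0
After op 4 (type): buf='abcfoo' undo_depth=2 redo_depth=0
After op 5 (delete): buf='ab' undo_depth=3 redo_depth=0

Answer: ab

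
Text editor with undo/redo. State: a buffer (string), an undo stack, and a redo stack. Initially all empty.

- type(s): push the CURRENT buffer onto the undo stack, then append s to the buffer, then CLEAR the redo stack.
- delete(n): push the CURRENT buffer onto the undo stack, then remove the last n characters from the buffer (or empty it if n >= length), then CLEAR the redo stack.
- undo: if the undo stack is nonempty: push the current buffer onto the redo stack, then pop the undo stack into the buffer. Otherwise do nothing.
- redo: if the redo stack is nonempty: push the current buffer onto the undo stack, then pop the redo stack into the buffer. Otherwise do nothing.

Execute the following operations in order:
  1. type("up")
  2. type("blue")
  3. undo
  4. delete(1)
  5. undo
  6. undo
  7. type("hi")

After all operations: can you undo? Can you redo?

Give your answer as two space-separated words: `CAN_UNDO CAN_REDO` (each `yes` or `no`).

Answer: yes no

Derivation:
After op 1 (type): buf='up' undo_depth=1 redo_depth=0
After op 2 (type): buf='upblue' undo_depth=2 redo_depth=0
After op 3 (undo): buf='up' undo_depth=1 redo_depth=1
After op 4 (delete): buf='u' undo_depth=2 redo_depth=0
After op 5 (undo): buf='up' undo_depth=1 redo_depth=1
After op 6 (undo): buf='(empty)' undo_depth=0 redo_depth=2
After op 7 (type): buf='hi' undo_depth=1 redo_depth=0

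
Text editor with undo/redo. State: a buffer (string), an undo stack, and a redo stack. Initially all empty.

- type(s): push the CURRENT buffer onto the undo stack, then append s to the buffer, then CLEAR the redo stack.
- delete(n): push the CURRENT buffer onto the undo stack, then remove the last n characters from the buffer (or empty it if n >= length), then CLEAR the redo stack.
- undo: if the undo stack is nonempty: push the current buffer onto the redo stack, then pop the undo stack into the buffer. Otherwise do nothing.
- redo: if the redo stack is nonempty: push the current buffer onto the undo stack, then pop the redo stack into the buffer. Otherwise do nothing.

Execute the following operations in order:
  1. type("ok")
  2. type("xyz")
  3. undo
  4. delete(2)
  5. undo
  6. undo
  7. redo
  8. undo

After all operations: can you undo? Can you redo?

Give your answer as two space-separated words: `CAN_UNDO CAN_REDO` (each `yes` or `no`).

Answer: no yes

Derivation:
After op 1 (type): buf='ok' undo_depth=1 redo_depth=0
After op 2 (type): buf='okxyz' undo_depth=2 redo_depth=0
After op 3 (undo): buf='ok' undo_depth=1 redo_depth=1
After op 4 (delete): buf='(empty)' undo_depth=2 redo_depth=0
After op 5 (undo): buf='ok' undo_depth=1 redo_depth=1
After op 6 (undo): buf='(empty)' undo_depth=0 redo_depth=2
After op 7 (redo): buf='ok' undo_depth=1 redo_depth=1
After op 8 (undo): buf='(empty)' undo_depth=0 redo_depth=2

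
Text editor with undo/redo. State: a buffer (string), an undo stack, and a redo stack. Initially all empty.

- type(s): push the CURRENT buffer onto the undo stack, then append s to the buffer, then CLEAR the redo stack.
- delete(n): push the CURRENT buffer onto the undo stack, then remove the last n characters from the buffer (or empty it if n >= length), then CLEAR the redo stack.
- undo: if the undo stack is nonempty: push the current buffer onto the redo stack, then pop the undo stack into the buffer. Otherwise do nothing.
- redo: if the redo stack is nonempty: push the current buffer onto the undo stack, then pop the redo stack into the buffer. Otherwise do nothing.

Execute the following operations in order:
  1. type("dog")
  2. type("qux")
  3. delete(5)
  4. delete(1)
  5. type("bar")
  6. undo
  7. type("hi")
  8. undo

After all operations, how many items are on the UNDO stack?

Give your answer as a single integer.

Answer: 4

Derivation:
After op 1 (type): buf='dog' undo_depth=1 redo_depth=0
After op 2 (type): buf='dogqux' undo_depth=2 redo_depth=0
After op 3 (delete): buf='d' undo_depth=3 redo_depth=0
After op 4 (delete): buf='(empty)' undo_depth=4 redo_depth=0
After op 5 (type): buf='bar' undo_depth=5 redo_depth=0
After op 6 (undo): buf='(empty)' undo_depth=4 redo_depth=1
After op 7 (type): buf='hi' undo_depth=5 redo_depth=0
After op 8 (undo): buf='(empty)' undo_depth=4 redo_depth=1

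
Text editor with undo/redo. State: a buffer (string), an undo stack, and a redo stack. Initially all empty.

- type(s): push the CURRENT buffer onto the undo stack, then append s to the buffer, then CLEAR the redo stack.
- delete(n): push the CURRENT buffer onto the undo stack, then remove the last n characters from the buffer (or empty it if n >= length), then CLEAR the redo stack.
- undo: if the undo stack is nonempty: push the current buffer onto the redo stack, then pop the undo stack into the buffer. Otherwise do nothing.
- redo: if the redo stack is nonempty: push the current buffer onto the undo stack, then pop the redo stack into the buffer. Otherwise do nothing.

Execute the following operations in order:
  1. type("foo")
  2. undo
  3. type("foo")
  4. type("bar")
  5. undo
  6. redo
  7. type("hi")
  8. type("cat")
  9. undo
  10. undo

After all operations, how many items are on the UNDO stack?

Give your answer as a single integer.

After op 1 (type): buf='foo' undo_depth=1 redo_depth=0
After op 2 (undo): buf='(empty)' undo_depth=0 redo_depth=1
After op 3 (type): buf='foo' undo_depth=1 redo_depth=0
After op 4 (type): buf='foobar' undo_depth=2 redo_depth=0
After op 5 (undo): buf='foo' undo_depth=1 redo_depth=1
After op 6 (redo): buf='foobar' undo_depth=2 redo_depth=0
After op 7 (type): buf='foobarhi' undo_depth=3 redo_depth=0
After op 8 (type): buf='foobarhicat' undo_depth=4 redo_depth=0
After op 9 (undo): buf='foobarhi' undo_depth=3 redo_depth=1
After op 10 (undo): buf='foobar' undo_depth=2 redo_depth=2

Answer: 2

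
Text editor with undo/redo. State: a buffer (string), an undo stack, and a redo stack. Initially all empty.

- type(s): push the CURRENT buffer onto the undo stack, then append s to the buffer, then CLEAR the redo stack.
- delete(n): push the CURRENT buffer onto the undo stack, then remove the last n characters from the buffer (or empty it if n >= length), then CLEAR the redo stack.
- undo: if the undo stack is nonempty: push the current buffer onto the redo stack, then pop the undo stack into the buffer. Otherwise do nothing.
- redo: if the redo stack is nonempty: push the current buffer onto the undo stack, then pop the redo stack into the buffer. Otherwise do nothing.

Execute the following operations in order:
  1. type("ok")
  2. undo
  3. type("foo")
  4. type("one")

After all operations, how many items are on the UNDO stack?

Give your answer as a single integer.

Answer: 2

Derivation:
After op 1 (type): buf='ok' undo_depth=1 redo_depth=0
After op 2 (undo): buf='(empty)' undo_depth=0 redo_depth=1
After op 3 (type): buf='foo' undo_depth=1 redo_depth=0
After op 4 (type): buf='fooone' undo_depth=2 redo_depth=0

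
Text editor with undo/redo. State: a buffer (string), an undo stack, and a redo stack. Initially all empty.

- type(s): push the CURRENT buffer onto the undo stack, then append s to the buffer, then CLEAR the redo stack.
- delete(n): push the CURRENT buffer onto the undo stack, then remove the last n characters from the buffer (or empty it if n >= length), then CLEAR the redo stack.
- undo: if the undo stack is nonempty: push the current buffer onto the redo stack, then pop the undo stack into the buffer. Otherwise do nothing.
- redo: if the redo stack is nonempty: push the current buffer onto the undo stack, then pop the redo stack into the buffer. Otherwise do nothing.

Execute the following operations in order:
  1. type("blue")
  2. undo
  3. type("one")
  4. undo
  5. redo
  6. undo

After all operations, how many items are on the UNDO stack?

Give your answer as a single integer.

Answer: 0

Derivation:
After op 1 (type): buf='blue' undo_depth=1 redo_depth=0
After op 2 (undo): buf='(empty)' undo_depth=0 redo_depth=1
After op 3 (type): buf='one' undo_depth=1 redo_depth=0
After op 4 (undo): buf='(empty)' undo_depth=0 redo_depth=1
After op 5 (redo): buf='one' undo_depth=1 redo_depth=0
After op 6 (undo): buf='(empty)' undo_depth=0 redo_depth=1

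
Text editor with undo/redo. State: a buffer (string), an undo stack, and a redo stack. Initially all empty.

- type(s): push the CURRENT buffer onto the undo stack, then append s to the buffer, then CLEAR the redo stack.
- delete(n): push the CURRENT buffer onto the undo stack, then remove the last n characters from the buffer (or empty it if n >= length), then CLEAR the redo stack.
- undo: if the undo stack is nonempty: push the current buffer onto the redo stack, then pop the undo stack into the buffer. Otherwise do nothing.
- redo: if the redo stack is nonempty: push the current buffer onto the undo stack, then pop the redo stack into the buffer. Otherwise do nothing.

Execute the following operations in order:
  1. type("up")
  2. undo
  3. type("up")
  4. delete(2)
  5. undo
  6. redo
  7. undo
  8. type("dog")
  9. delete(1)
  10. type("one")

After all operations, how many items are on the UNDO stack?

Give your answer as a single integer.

Answer: 4

Derivation:
After op 1 (type): buf='up' undo_depth=1 redo_depth=0
After op 2 (undo): buf='(empty)' undo_depth=0 redo_depth=1
After op 3 (type): buf='up' undo_depth=1 redo_depth=0
After op 4 (delete): buf='(empty)' undo_depth=2 redo_depth=0
After op 5 (undo): buf='up' undo_depth=1 redo_depth=1
After op 6 (redo): buf='(empty)' undo_depth=2 redo_depth=0
After op 7 (undo): buf='up' undo_depth=1 redo_depth=1
After op 8 (type): buf='updog' undo_depth=2 redo_depth=0
After op 9 (delete): buf='updo' undo_depth=3 redo_depth=0
After op 10 (type): buf='updoone' undo_depth=4 redo_depth=0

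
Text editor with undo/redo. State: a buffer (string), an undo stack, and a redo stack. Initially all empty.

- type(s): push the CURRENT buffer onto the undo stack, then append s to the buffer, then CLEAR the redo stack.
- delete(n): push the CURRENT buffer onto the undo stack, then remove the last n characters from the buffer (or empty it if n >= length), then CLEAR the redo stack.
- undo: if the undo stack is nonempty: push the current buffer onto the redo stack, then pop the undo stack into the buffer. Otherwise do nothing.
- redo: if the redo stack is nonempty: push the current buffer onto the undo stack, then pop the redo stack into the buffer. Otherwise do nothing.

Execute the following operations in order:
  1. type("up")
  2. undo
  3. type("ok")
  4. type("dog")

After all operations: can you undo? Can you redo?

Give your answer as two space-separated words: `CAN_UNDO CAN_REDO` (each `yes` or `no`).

After op 1 (type): buf='up' undo_depth=1 redo_depth=0
After op 2 (undo): buf='(empty)' undo_depth=0 redo_depth=1
After op 3 (type): buf='ok' undo_depth=1 redo_depth=0
After op 4 (type): buf='okdog' undo_depth=2 redo_depth=0

Answer: yes no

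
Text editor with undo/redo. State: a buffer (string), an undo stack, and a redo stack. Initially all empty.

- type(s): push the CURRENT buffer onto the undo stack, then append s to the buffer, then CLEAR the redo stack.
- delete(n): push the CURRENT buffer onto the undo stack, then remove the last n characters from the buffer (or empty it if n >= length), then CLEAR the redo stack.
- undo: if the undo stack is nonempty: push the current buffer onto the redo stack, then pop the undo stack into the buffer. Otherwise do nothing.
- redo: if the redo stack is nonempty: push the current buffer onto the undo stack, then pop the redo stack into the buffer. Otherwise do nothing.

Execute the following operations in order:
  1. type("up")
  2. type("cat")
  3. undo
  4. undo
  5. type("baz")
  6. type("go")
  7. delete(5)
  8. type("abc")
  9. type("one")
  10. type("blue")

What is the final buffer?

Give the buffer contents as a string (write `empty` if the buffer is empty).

Answer: abconeblue

Derivation:
After op 1 (type): buf='up' undo_depth=1 redo_depth=0
After op 2 (type): buf='upcat' undo_depth=2 redo_depth=0
After op 3 (undo): buf='up' undo_depth=1 redo_depth=1
After op 4 (undo): buf='(empty)' undo_depth=0 redo_depth=2
After op 5 (type): buf='baz' undo_depth=1 redo_depth=0
After op 6 (type): buf='bazgo' undo_depth=2 redo_depth=0
After op 7 (delete): buf='(empty)' undo_depth=3 redo_depth=0
After op 8 (type): buf='abc' undo_depth=4 redo_depth=0
After op 9 (type): buf='abcone' undo_depth=5 redo_depth=0
After op 10 (type): buf='abconeblue' undo_depth=6 redo_depth=0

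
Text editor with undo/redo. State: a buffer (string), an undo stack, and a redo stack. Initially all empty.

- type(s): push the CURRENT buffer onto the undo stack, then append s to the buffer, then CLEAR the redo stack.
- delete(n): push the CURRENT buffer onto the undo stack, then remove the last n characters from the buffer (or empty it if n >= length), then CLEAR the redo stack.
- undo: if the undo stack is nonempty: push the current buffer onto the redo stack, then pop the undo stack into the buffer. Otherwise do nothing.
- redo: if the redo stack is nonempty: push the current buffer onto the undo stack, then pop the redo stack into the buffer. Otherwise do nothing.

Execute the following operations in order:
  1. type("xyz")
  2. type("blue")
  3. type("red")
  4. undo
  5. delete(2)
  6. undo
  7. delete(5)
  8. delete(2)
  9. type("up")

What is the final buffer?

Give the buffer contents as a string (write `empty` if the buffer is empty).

Answer: up

Derivation:
After op 1 (type): buf='xyz' undo_depth=1 redo_depth=0
After op 2 (type): buf='xyzblue' undo_depth=2 redo_depth=0
After op 3 (type): buf='xyzbluered' undo_depth=3 redo_depth=0
After op 4 (undo): buf='xyzblue' undo_depth=2 redo_depth=1
After op 5 (delete): buf='xyzbl' undo_depth=3 redo_depth=0
After op 6 (undo): buf='xyzblue' undo_depth=2 redo_depth=1
After op 7 (delete): buf='xy' undo_depth=3 redo_depth=0
After op 8 (delete): buf='(empty)' undo_depth=4 redo_depth=0
After op 9 (type): buf='up' undo_depth=5 redo_depth=0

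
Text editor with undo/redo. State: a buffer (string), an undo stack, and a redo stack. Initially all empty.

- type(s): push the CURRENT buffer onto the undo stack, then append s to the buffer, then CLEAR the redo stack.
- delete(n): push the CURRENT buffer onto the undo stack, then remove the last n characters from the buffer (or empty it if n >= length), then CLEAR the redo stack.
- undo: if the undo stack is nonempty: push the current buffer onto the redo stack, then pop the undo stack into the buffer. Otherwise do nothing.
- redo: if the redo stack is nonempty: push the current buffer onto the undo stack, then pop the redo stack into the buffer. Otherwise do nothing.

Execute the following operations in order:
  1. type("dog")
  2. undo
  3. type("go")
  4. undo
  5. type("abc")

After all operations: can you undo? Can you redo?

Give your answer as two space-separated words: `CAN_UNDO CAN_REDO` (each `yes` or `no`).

After op 1 (type): buf='dog' undo_depth=1 redo_depth=0
After op 2 (undo): buf='(empty)' undo_depth=0 redo_depth=1
After op 3 (type): buf='go' undo_depth=1 redo_depth=0
After op 4 (undo): buf='(empty)' undo_depth=0 redo_depth=1
After op 5 (type): buf='abc' undo_depth=1 redo_depth=0

Answer: yes no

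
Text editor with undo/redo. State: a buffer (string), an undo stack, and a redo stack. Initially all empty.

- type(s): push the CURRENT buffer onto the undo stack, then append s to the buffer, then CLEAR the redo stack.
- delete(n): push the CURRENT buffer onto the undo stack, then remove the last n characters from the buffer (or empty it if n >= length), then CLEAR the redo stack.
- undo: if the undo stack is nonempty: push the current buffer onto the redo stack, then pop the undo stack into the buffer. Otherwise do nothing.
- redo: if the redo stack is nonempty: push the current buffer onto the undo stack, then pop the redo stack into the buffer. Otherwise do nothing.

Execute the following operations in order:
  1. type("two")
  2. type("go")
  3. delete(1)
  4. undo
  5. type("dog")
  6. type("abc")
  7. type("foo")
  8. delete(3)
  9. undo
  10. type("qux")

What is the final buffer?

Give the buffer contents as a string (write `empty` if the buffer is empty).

Answer: twogodogabcfooqux

Derivation:
After op 1 (type): buf='two' undo_depth=1 redo_depth=0
After op 2 (type): buf='twogo' undo_depth=2 redo_depth=0
After op 3 (delete): buf='twog' undo_depth=3 redo_depth=0
After op 4 (undo): buf='twogo' undo_depth=2 redo_depth=1
After op 5 (type): buf='twogodog' undo_depth=3 redo_depth=0
After op 6 (type): buf='twogodogabc' undo_depth=4 redo_depth=0
After op 7 (type): buf='twogodogabcfoo' undo_depth=5 redo_depth=0
After op 8 (delete): buf='twogodogabc' undo_depth=6 redo_depth=0
After op 9 (undo): buf='twogodogabcfoo' undo_depth=5 redo_depth=1
After op 10 (type): buf='twogodogabcfooqux' undo_depth=6 redo_depth=0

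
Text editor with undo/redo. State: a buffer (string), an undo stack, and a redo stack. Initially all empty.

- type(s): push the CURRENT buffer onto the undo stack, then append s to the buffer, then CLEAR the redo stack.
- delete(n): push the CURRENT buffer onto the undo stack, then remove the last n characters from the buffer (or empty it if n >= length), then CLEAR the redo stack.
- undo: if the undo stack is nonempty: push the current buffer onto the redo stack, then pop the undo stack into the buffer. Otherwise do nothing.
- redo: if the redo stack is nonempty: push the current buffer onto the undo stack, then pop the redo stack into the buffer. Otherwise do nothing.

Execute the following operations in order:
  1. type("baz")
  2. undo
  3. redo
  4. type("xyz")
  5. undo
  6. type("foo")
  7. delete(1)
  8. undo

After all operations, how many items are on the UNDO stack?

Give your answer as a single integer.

After op 1 (type): buf='baz' undo_depth=1 redo_depth=0
After op 2 (undo): buf='(empty)' undo_depth=0 redo_depth=1
After op 3 (redo): buf='baz' undo_depth=1 redo_depth=0
After op 4 (type): buf='bazxyz' undo_depth=2 redo_depth=0
After op 5 (undo): buf='baz' undo_depth=1 redo_depth=1
After op 6 (type): buf='bazfoo' undo_depth=2 redo_depth=0
After op 7 (delete): buf='bazfo' undo_depth=3 redo_depth=0
After op 8 (undo): buf='bazfoo' undo_depth=2 redo_depth=1

Answer: 2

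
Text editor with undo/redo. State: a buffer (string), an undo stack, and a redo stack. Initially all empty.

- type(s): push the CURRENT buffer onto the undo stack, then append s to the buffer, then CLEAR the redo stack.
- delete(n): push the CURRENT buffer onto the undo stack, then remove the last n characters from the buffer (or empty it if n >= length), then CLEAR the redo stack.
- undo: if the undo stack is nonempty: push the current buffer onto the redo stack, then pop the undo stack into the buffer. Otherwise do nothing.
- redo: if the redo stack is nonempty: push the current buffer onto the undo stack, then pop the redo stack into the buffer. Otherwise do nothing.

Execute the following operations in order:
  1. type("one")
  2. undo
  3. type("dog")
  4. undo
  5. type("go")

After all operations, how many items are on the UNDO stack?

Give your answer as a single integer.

Answer: 1

Derivation:
After op 1 (type): buf='one' undo_depth=1 redo_depth=0
After op 2 (undo): buf='(empty)' undo_depth=0 redo_depth=1
After op 3 (type): buf='dog' undo_depth=1 redo_depth=0
After op 4 (undo): buf='(empty)' undo_depth=0 redo_depth=1
After op 5 (type): buf='go' undo_depth=1 redo_depth=0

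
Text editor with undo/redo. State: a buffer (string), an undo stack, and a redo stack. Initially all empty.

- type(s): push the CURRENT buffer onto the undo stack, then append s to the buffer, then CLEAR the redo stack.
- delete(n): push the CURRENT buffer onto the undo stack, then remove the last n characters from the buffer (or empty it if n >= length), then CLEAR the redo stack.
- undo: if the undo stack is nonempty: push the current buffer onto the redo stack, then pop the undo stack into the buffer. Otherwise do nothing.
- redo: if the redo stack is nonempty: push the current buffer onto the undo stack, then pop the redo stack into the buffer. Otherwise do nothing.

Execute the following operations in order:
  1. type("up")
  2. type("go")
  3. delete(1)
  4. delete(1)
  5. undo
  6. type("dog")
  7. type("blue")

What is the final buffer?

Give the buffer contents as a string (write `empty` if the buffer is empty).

After op 1 (type): buf='up' undo_depth=1 redo_depth=0
After op 2 (type): buf='upgo' undo_depth=2 redo_depth=0
After op 3 (delete): buf='upg' undo_depth=3 redo_depth=0
After op 4 (delete): buf='up' undo_depth=4 redo_depth=0
After op 5 (undo): buf='upg' undo_depth=3 redo_depth=1
After op 6 (type): buf='upgdog' undo_depth=4 redo_depth=0
After op 7 (type): buf='upgdogblue' undo_depth=5 redo_depth=0

Answer: upgdogblue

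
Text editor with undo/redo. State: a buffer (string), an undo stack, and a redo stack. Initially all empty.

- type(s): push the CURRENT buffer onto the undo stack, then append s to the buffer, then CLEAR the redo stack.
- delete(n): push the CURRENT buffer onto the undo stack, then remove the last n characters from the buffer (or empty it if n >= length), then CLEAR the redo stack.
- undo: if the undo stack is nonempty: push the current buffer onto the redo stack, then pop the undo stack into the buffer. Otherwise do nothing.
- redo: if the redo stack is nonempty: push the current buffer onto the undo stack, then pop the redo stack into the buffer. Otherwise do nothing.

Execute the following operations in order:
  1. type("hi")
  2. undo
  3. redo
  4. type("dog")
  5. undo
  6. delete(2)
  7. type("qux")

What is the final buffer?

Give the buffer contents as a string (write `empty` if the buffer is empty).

After op 1 (type): buf='hi' undo_depth=1 redo_depth=0
After op 2 (undo): buf='(empty)' undo_depth=0 redo_depth=1
After op 3 (redo): buf='hi' undo_depth=1 redo_depth=0
After op 4 (type): buf='hidog' undo_depth=2 redo_depth=0
After op 5 (undo): buf='hi' undo_depth=1 redo_depth=1
After op 6 (delete): buf='(empty)' undo_depth=2 redo_depth=0
After op 7 (type): buf='qux' undo_depth=3 redo_depth=0

Answer: qux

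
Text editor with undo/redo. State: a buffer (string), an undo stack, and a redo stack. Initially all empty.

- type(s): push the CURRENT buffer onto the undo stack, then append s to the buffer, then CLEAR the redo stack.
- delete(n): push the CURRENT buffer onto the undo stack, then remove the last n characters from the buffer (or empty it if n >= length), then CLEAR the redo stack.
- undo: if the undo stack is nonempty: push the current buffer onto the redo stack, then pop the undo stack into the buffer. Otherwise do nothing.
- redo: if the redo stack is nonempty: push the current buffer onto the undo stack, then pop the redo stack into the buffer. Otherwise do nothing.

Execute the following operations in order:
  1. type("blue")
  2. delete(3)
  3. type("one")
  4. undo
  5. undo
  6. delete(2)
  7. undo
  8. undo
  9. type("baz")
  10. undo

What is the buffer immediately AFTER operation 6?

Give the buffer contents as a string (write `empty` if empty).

After op 1 (type): buf='blue' undo_depth=1 redo_depth=0
After op 2 (delete): buf='b' undo_depth=2 redo_depth=0
After op 3 (type): buf='bone' undo_depth=3 redo_depth=0
After op 4 (undo): buf='b' undo_depth=2 redo_depth=1
After op 5 (undo): buf='blue' undo_depth=1 redo_depth=2
After op 6 (delete): buf='bl' undo_depth=2 redo_depth=0

Answer: bl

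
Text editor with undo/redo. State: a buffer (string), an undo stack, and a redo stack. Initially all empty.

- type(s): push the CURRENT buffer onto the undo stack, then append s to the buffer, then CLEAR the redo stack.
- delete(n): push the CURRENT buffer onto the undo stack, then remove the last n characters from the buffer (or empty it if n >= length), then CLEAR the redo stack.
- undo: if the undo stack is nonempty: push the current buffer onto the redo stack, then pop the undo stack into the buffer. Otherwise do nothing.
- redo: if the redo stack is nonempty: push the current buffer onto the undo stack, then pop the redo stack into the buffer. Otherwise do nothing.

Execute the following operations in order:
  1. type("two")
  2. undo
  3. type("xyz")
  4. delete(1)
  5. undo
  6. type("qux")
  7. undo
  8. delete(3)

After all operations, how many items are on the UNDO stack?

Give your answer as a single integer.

After op 1 (type): buf='two' undo_depth=1 redo_depth=0
After op 2 (undo): buf='(empty)' undo_depth=0 redo_depth=1
After op 3 (type): buf='xyz' undo_depth=1 redo_depth=0
After op 4 (delete): buf='xy' undo_depth=2 redo_depth=0
After op 5 (undo): buf='xyz' undo_depth=1 redo_depth=1
After op 6 (type): buf='xyzqux' undo_depth=2 redo_depth=0
After op 7 (undo): buf='xyz' undo_depth=1 redo_depth=1
After op 8 (delete): buf='(empty)' undo_depth=2 redo_depth=0

Answer: 2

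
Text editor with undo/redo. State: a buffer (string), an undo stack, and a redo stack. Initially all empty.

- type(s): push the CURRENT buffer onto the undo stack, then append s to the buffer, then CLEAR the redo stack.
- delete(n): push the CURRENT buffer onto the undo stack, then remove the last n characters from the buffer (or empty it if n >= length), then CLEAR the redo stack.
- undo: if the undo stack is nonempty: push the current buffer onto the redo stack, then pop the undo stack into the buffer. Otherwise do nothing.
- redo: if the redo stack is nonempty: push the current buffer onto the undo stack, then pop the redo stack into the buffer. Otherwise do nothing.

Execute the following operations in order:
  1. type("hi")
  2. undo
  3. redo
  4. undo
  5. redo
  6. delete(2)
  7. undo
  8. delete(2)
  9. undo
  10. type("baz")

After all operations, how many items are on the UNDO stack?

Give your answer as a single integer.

After op 1 (type): buf='hi' undo_depth=1 redo_depth=0
After op 2 (undo): buf='(empty)' undo_depth=0 redo_depth=1
After op 3 (redo): buf='hi' undo_depth=1 redo_depth=0
After op 4 (undo): buf='(empty)' undo_depth=0 redo_depth=1
After op 5 (redo): buf='hi' undo_depth=1 redo_depth=0
After op 6 (delete): buf='(empty)' undo_depth=2 redo_depth=0
After op 7 (undo): buf='hi' undo_depth=1 redo_depth=1
After op 8 (delete): buf='(empty)' undo_depth=2 redo_depth=0
After op 9 (undo): buf='hi' undo_depth=1 redo_depth=1
After op 10 (type): buf='hibaz' undo_depth=2 redo_depth=0

Answer: 2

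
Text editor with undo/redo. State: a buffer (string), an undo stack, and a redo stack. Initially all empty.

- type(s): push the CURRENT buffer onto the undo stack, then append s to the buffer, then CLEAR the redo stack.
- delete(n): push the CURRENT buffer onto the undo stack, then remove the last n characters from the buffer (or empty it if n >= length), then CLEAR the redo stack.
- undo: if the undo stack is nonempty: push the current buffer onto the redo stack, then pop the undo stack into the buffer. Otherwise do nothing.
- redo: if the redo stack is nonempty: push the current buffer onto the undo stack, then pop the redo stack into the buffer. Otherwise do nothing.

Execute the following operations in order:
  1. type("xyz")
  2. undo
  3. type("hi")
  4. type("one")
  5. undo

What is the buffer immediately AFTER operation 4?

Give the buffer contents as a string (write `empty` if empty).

After op 1 (type): buf='xyz' undo_depth=1 redo_depth=0
After op 2 (undo): buf='(empty)' undo_depth=0 redo_depth=1
After op 3 (type): buf='hi' undo_depth=1 redo_depth=0
After op 4 (type): buf='hione' undo_depth=2 redo_depth=0

Answer: hione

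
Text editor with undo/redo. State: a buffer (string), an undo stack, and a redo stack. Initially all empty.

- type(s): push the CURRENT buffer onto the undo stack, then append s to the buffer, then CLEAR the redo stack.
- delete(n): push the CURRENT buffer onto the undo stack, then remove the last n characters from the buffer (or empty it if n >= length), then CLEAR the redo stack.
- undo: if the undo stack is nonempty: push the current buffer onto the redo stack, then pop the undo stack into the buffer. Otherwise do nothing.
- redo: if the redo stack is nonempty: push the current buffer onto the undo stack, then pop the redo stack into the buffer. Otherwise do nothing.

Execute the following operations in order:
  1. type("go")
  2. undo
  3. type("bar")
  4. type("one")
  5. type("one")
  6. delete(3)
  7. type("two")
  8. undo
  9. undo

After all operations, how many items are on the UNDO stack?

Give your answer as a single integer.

Answer: 3

Derivation:
After op 1 (type): buf='go' undo_depth=1 redo_depth=0
After op 2 (undo): buf='(empty)' undo_depth=0 redo_depth=1
After op 3 (type): buf='bar' undo_depth=1 redo_depth=0
After op 4 (type): buf='barone' undo_depth=2 redo_depth=0
After op 5 (type): buf='baroneone' undo_depth=3 redo_depth=0
After op 6 (delete): buf='barone' undo_depth=4 redo_depth=0
After op 7 (type): buf='baronetwo' undo_depth=5 redo_depth=0
After op 8 (undo): buf='barone' undo_depth=4 redo_depth=1
After op 9 (undo): buf='baroneone' undo_depth=3 redo_depth=2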